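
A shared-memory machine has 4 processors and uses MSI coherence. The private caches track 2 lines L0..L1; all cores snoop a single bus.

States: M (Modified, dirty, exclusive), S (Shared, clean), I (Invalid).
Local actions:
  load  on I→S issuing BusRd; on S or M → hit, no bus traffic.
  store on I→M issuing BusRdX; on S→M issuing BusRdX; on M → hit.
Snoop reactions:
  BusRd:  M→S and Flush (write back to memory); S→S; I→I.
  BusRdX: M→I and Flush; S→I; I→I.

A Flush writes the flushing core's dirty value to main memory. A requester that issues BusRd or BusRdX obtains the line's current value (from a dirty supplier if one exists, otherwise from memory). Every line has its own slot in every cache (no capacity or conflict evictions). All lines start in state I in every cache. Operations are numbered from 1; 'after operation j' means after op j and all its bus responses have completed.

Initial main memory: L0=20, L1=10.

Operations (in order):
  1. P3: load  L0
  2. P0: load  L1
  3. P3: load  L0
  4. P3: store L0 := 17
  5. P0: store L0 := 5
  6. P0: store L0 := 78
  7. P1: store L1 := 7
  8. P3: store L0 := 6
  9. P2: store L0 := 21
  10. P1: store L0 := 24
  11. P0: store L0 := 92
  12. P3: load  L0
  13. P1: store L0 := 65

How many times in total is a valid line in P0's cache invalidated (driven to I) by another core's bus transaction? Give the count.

1. P3: load  L0  bus=[BusRd]  L0: P0=I P1=I P2=I P3=S  mem[L0]=20
2. P0: load  L1  bus=[BusRd]  L1: P0=S P1=I P2=I P3=I  mem[L1]=10
3. P3: load  L0  bus=[-]  L0: P0=I P1=I P2=I P3=S  mem[L0]=20
4. P3: store L0 := 17  bus=[BusRdX]  L0: P0=I P1=I P2=I P3=M  mem[L0]=20
5. P0: store L0 := 5  bus=[BusRdX,Flush]  L0: P0=M P1=I P2=I P3=I  mem[L0]=17
6. P0: store L0 := 78  bus=[-]  L0: P0=M P1=I P2=I P3=I  mem[L0]=17
7. P1: store L1 := 7  bus=[BusRdX]  L1: P0=I P1=M P2=I P3=I  mem[L1]=10
8. P3: store L0 := 6  bus=[BusRdX,Flush]  L0: P0=I P1=I P2=I P3=M  mem[L0]=78
9. P2: store L0 := 21  bus=[BusRdX,Flush]  L0: P0=I P1=I P2=M P3=I  mem[L0]=6
10. P1: store L0 := 24  bus=[BusRdX,Flush]  L0: P0=I P1=M P2=I P3=I  mem[L0]=21
11. P0: store L0 := 92  bus=[BusRdX,Flush]  L0: P0=M P1=I P2=I P3=I  mem[L0]=24
12. P3: load  L0  bus=[BusRd,Flush]  L0: P0=S P1=I P2=I P3=S  mem[L0]=92
13. P1: store L0 := 65  bus=[BusRdX]  L0: P0=I P1=M P2=I P3=I  mem[L0]=92

invalidations = 3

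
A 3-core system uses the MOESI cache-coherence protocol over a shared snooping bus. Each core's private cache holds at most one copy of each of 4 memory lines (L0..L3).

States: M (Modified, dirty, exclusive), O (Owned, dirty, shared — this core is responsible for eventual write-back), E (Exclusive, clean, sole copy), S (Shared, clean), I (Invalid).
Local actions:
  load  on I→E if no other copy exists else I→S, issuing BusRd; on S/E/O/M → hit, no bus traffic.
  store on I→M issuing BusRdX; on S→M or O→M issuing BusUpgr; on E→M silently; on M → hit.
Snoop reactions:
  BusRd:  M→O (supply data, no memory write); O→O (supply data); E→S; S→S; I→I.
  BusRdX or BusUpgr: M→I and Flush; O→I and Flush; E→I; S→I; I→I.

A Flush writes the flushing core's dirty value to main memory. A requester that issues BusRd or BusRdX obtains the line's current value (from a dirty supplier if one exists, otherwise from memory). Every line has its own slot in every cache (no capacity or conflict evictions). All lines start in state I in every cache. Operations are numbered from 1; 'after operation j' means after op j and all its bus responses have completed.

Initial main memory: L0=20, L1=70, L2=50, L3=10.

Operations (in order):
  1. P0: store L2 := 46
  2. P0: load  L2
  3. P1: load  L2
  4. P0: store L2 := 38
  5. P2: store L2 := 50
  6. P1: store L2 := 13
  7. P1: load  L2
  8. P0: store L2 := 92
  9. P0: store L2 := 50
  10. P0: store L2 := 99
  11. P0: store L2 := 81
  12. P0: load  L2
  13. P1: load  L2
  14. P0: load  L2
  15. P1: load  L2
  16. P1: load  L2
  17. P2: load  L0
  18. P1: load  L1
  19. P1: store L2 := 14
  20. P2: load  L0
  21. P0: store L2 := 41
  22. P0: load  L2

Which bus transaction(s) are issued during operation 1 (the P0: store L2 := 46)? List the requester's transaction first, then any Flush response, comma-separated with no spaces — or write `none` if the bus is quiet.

1. P0: store L2 := 46  bus=[BusRdX]  L2: P0=M P1=I P2=I  mem[L2]=50
2. P0: load  L2  bus=[-]  L2: P0=M P1=I P2=I  mem[L2]=50
3. P1: load  L2  bus=[BusRd]  L2: P0=O P1=S P2=I  mem[L2]=50
4. P0: store L2 := 38  bus=[BusUpgr]  L2: P0=M P1=I P2=I  mem[L2]=50
5. P2: store L2 := 50  bus=[BusRdX,Flush]  L2: P0=I P1=I P2=M  mem[L2]=38
6. P1: store L2 := 13  bus=[BusRdX,Flush]  L2: P0=I P1=M P2=I  mem[L2]=50
7. P1: load  L2  bus=[-]  L2: P0=I P1=M P2=I  mem[L2]=50
8. P0: store L2 := 92  bus=[BusRdX,Flush]  L2: P0=M P1=I P2=I  mem[L2]=13
9. P0: store L2 := 50  bus=[-]  L2: P0=M P1=I P2=I  mem[L2]=13
10. P0: store L2 := 99  bus=[-]  L2: P0=M P1=I P2=I  mem[L2]=13
11. P0: store L2 := 81  bus=[-]  L2: P0=M P1=I P2=I  mem[L2]=13
12. P0: load  L2  bus=[-]  L2: P0=M P1=I P2=I  mem[L2]=13
13. P1: load  L2  bus=[BusRd]  L2: P0=O P1=S P2=I  mem[L2]=13
14. P0: load  L2  bus=[-]  L2: P0=O P1=S P2=I  mem[L2]=13
15. P1: load  L2  bus=[-]  L2: P0=O P1=S P2=I  mem[L2]=13
16. P1: load  L2  bus=[-]  L2: P0=O P1=S P2=I  mem[L2]=13
17. P2: load  L0  bus=[BusRd]  L0: P0=I P1=I P2=E  mem[L0]=20
18. P1: load  L1  bus=[BusRd]  L1: P0=I P1=E P2=I  mem[L1]=70
19. P1: store L2 := 14  bus=[BusUpgr,Flush]  L2: P0=I P1=M P2=I  mem[L2]=81
20. P2: load  L0  bus=[-]  L0: P0=I P1=I P2=E  mem[L0]=20
21. P0: store L2 := 41  bus=[BusRdX,Flush]  L2: P0=M P1=I P2=I  mem[L2]=14
22. P0: load  L2  bus=[-]  L2: P0=M P1=I P2=I  mem[L2]=14

bus = BusRdX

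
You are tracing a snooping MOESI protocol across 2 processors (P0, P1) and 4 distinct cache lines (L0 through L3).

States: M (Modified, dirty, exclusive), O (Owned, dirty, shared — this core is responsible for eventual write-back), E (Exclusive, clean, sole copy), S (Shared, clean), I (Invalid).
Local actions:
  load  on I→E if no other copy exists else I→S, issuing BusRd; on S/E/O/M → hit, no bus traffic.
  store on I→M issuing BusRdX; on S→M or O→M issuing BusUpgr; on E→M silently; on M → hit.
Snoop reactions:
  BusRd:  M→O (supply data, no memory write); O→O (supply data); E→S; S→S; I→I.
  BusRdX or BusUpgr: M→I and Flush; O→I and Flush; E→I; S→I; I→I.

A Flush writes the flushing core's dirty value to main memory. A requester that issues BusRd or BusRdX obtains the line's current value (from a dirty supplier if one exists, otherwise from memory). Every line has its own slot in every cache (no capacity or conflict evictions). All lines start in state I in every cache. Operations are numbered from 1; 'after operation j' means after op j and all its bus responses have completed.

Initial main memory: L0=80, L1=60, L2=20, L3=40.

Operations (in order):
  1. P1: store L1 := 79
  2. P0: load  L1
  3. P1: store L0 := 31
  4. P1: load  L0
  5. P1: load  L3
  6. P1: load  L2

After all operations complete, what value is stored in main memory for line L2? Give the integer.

memory[L2] = 20

  op1 P1: store L1 := 79 → I/M on L1; bus BusRdX; mem=60
  op2 P0: load  L1 → S/O on L1; bus BusRd; mem=60
  op3 P1: store L0 := 31 → I/M on L0; bus BusRdX; mem=80
  op4 P1: load  L0 → I/M on L0; bus (none); mem=80
  op5 P1: load  L3 → I/E on L3; bus BusRd; mem=40
  op6 P1: load  L2 → I/E on L2; bus BusRd; mem=20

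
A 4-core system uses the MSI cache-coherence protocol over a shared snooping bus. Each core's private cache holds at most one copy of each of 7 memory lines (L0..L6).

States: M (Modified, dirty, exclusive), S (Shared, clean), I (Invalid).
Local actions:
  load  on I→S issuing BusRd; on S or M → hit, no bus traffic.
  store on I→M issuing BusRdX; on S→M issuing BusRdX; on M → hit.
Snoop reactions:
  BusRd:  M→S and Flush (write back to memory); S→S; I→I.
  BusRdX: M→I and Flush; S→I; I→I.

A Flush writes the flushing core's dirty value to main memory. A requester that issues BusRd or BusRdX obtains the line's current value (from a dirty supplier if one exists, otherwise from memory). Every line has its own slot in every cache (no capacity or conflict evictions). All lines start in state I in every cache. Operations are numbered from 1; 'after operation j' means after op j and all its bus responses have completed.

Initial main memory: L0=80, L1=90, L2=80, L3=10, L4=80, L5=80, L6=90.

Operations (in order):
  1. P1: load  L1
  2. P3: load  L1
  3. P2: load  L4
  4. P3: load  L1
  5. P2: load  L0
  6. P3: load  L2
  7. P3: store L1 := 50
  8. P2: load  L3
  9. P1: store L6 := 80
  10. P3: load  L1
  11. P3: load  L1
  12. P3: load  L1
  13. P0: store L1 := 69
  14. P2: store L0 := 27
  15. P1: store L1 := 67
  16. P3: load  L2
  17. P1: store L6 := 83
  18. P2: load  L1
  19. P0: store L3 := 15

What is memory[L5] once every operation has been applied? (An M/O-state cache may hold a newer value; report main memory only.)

step 1: P1: load  L1  ⟶  ISII  (L1)  txn=BusRd  M[L1]=90
step 2: P3: load  L1  ⟶  ISIS  (L1)  txn=BusRd  M[L1]=90
step 3: P2: load  L4  ⟶  IISI  (L4)  txn=BusRd  M[L4]=80
step 4: P3: load  L1  ⟶  ISIS  (L1)  txn=∅  M[L1]=90
step 5: P2: load  L0  ⟶  IISI  (L0)  txn=BusRd  M[L0]=80
step 6: P3: load  L2  ⟶  IIIS  (L2)  txn=BusRd  M[L2]=80
step 7: P3: store L1 := 50  ⟶  IIIM  (L1)  txn=BusRdX  M[L1]=90
step 8: P2: load  L3  ⟶  IISI  (L3)  txn=BusRd  M[L3]=10
step 9: P1: store L6 := 80  ⟶  IMII  (L6)  txn=BusRdX  M[L6]=90
step 10: P3: load  L1  ⟶  IIIM  (L1)  txn=∅  M[L1]=90
step 11: P3: load  L1  ⟶  IIIM  (L1)  txn=∅  M[L1]=90
step 12: P3: load  L1  ⟶  IIIM  (L1)  txn=∅  M[L1]=90
step 13: P0: store L1 := 69  ⟶  MIII  (L1)  txn=BusRdX+Flush  M[L1]=50
step 14: P2: store L0 := 27  ⟶  IIMI  (L0)  txn=BusRdX  M[L0]=80
step 15: P1: store L1 := 67  ⟶  IMII  (L1)  txn=BusRdX+Flush  M[L1]=69
step 16: P3: load  L2  ⟶  IIIS  (L2)  txn=∅  M[L2]=80
step 17: P1: store L6 := 83  ⟶  IMII  (L6)  txn=∅  M[L6]=90
step 18: P2: load  L1  ⟶  ISSI  (L1)  txn=BusRd+Flush  M[L1]=67
step 19: P0: store L3 := 15  ⟶  MIII  (L3)  txn=BusRdX  M[L3]=10

memory[L5] = 80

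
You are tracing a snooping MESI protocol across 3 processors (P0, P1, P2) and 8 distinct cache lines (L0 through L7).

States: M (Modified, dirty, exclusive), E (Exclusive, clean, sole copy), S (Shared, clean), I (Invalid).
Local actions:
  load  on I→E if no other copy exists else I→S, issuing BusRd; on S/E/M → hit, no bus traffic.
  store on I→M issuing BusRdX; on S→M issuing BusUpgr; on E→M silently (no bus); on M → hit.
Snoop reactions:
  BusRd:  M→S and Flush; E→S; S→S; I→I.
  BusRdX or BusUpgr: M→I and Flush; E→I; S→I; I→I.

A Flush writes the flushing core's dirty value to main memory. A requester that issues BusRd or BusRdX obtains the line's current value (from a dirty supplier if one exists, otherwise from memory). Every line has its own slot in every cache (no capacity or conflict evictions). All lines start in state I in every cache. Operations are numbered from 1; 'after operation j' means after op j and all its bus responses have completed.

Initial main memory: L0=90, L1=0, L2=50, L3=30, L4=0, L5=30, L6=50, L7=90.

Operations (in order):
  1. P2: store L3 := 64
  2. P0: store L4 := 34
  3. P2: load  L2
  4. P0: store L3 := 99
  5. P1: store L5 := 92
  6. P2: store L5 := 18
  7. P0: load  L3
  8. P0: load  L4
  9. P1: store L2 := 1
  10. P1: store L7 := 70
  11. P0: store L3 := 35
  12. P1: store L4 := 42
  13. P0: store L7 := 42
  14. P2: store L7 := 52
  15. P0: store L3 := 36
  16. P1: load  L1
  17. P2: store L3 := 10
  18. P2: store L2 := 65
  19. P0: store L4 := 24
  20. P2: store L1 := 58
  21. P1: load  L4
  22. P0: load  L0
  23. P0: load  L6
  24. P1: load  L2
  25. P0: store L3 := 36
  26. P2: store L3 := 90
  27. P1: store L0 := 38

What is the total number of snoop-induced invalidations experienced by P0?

  op1 P2: store L3 := 64 → I/I/M on L3; bus BusRdX; mem=30
  op2 P0: store L4 := 34 → M/I/I on L4; bus BusRdX; mem=0
  op3 P2: load  L2 → I/I/E on L2; bus BusRd; mem=50
  op4 P0: store L3 := 99 → M/I/I on L3; bus BusRdX Flush; mem=64
  op5 P1: store L5 := 92 → I/M/I on L5; bus BusRdX; mem=30
  op6 P2: store L5 := 18 → I/I/M on L5; bus BusRdX Flush; mem=92
  op7 P0: load  L3 → M/I/I on L3; bus (none); mem=64
  op8 P0: load  L4 → M/I/I on L4; bus (none); mem=0
  op9 P1: store L2 := 1 → I/M/I on L2; bus BusRdX; mem=50
  op10 P1: store L7 := 70 → I/M/I on L7; bus BusRdX; mem=90
  op11 P0: store L3 := 35 → M/I/I on L3; bus (none); mem=64
  op12 P1: store L4 := 42 → I/M/I on L4; bus BusRdX Flush; mem=34
  op13 P0: store L7 := 42 → M/I/I on L7; bus BusRdX Flush; mem=70
  op14 P2: store L7 := 52 → I/I/M on L7; bus BusRdX Flush; mem=42
  op15 P0: store L3 := 36 → M/I/I on L3; bus (none); mem=64
  op16 P1: load  L1 → I/E/I on L1; bus BusRd; mem=0
  op17 P2: store L3 := 10 → I/I/M on L3; bus BusRdX Flush; mem=36
  op18 P2: store L2 := 65 → I/I/M on L2; bus BusRdX Flush; mem=1
  op19 P0: store L4 := 24 → M/I/I on L4; bus BusRdX Flush; mem=42
  op20 P2: store L1 := 58 → I/I/M on L1; bus BusRdX; mem=0
  op21 P1: load  L4 → S/S/I on L4; bus BusRd Flush; mem=24
  op22 P0: load  L0 → E/I/I on L0; bus BusRd; mem=90
  op23 P0: load  L6 → E/I/I on L6; bus BusRd; mem=50
  op24 P1: load  L2 → I/S/S on L2; bus BusRd Flush; mem=65
  op25 P0: store L3 := 36 → M/I/I on L3; bus BusRdX Flush; mem=10
  op26 P2: store L3 := 90 → I/I/M on L3; bus BusRdX Flush; mem=36
  op27 P1: store L0 := 38 → I/M/I on L0; bus BusRdX; mem=90

invalidations = 5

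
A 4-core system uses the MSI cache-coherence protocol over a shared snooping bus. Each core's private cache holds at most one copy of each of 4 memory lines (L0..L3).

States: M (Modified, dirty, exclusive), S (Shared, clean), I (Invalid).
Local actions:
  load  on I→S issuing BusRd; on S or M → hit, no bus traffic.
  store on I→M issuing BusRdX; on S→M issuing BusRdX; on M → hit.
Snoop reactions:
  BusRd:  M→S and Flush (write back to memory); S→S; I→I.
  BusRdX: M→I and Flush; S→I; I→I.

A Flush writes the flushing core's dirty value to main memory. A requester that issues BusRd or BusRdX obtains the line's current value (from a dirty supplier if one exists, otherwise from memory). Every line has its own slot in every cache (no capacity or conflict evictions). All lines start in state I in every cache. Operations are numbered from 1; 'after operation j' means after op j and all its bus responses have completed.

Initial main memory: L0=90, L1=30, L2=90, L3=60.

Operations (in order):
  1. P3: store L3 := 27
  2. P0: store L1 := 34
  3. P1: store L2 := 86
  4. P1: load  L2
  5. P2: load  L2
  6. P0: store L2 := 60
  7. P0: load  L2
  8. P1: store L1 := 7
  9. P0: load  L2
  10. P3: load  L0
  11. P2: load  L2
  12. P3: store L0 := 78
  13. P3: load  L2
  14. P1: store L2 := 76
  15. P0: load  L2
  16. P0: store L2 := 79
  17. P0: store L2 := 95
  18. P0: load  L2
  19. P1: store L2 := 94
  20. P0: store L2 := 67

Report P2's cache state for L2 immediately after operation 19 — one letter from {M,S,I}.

state = I

[1] P3: store L3 := 27 | P0:I, P1:I, P2:I, P3:M(27) | bus: BusRdX
[2] P0: store L1 := 34 | P0:M(34), P1:I, P2:I, P3:I | bus: BusRdX
[3] P1: store L2 := 86 | P0:I, P1:M(86), P2:I, P3:I | bus: BusRdX
[4] P1: load  L2 | P0:I, P1:M(86), P2:I, P3:I | bus: none
[5] P2: load  L2 | P0:I, P1:S(86), P2:S(86), P3:I | bus: BusRd,Flush
[6] P0: store L2 := 60 | P0:M(60), P1:I, P2:I, P3:I | bus: BusRdX
[7] P0: load  L2 | P0:M(60), P1:I, P2:I, P3:I | bus: none
[8] P1: store L1 := 7 | P0:I, P1:M(7), P2:I, P3:I | bus: BusRdX,Flush
[9] P0: load  L2 | P0:M(60), P1:I, P2:I, P3:I | bus: none
[10] P3: load  L0 | P0:I, P1:I, P2:I, P3:S(90) | bus: BusRd
[11] P2: load  L2 | P0:S(60), P1:I, P2:S(60), P3:I | bus: BusRd,Flush
[12] P3: store L0 := 78 | P0:I, P1:I, P2:I, P3:M(78) | bus: BusRdX
[13] P3: load  L2 | P0:S(60), P1:I, P2:S(60), P3:S(60) | bus: BusRd
[14] P1: store L2 := 76 | P0:I, P1:M(76), P2:I, P3:I | bus: BusRdX
[15] P0: load  L2 | P0:S(76), P1:S(76), P2:I, P3:I | bus: BusRd,Flush
[16] P0: store L2 := 79 | P0:M(79), P1:I, P2:I, P3:I | bus: BusRdX
[17] P0: store L2 := 95 | P0:M(95), P1:I, P2:I, P3:I | bus: none
[18] P0: load  L2 | P0:M(95), P1:I, P2:I, P3:I | bus: none
[19] P1: store L2 := 94 | P0:I, P1:M(94), P2:I, P3:I | bus: BusRdX,Flush
[20] P0: store L2 := 67 | P0:M(67), P1:I, P2:I, P3:I | bus: BusRdX,Flush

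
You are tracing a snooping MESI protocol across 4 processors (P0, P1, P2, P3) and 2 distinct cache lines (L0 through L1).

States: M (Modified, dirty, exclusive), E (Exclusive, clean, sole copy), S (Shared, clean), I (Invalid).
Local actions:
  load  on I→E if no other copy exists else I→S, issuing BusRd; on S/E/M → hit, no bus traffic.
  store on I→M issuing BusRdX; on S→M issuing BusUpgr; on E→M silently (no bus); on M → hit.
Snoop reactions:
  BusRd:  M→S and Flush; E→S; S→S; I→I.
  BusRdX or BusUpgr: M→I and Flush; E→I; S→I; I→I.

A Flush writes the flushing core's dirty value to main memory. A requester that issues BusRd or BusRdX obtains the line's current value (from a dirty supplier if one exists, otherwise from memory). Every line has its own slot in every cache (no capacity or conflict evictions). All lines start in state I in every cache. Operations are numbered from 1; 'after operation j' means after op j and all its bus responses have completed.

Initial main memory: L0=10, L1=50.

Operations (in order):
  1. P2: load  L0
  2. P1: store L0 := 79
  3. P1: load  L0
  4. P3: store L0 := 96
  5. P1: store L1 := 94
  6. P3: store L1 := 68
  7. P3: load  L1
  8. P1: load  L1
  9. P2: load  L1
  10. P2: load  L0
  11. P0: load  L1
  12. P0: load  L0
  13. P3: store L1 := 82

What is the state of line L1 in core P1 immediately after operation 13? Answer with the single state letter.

  op1 P2: load  L0 → I/I/E/I on L0; bus BusRd; mem=10
  op2 P1: store L0 := 79 → I/M/I/I on L0; bus BusRdX; mem=10
  op3 P1: load  L0 → I/M/I/I on L0; bus (none); mem=10
  op4 P3: store L0 := 96 → I/I/I/M on L0; bus BusRdX Flush; mem=79
  op5 P1: store L1 := 94 → I/M/I/I on L1; bus BusRdX; mem=50
  op6 P3: store L1 := 68 → I/I/I/M on L1; bus BusRdX Flush; mem=94
  op7 P3: load  L1 → I/I/I/M on L1; bus (none); mem=94
  op8 P1: load  L1 → I/S/I/S on L1; bus BusRd Flush; mem=68
  op9 P2: load  L1 → I/S/S/S on L1; bus BusRd; mem=68
  op10 P2: load  L0 → I/I/S/S on L0; bus BusRd Flush; mem=96
  op11 P0: load  L1 → S/S/S/S on L1; bus BusRd; mem=68
  op12 P0: load  L0 → S/I/S/S on L0; bus BusRd; mem=96
  op13 P3: store L1 := 82 → I/I/I/M on L1; bus BusUpgr; mem=68

state = I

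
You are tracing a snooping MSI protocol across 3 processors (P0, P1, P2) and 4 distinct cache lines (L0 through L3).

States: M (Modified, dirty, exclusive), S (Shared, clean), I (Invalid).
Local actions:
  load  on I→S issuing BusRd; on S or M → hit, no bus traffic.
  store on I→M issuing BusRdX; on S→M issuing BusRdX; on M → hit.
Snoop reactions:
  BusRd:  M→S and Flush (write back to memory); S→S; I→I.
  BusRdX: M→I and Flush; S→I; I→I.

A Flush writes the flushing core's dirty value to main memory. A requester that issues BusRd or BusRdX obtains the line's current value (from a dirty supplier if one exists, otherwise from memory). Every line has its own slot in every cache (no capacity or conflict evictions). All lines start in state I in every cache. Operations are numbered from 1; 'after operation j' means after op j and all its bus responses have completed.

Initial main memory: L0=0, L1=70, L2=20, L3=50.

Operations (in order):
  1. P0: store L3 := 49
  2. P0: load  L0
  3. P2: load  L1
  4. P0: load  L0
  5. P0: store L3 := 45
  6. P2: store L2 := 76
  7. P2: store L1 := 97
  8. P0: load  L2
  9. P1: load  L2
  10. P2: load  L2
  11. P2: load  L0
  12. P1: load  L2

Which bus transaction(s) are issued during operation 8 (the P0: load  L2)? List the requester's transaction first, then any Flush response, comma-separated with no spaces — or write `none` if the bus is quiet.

step 1: P0: store L3 := 49  ⟶  MII  (L3)  txn=BusRdX  M[L3]=50
step 2: P0: load  L0  ⟶  SII  (L0)  txn=BusRd  M[L0]=0
step 3: P2: load  L1  ⟶  IIS  (L1)  txn=BusRd  M[L1]=70
step 4: P0: load  L0  ⟶  SII  (L0)  txn=∅  M[L0]=0
step 5: P0: store L3 := 45  ⟶  MII  (L3)  txn=∅  M[L3]=50
step 6: P2: store L2 := 76  ⟶  IIM  (L2)  txn=BusRdX  M[L2]=20
step 7: P2: store L1 := 97  ⟶  IIM  (L1)  txn=BusRdX  M[L1]=70
step 8: P0: load  L2  ⟶  SIS  (L2)  txn=BusRd+Flush  M[L2]=76
step 9: P1: load  L2  ⟶  SSS  (L2)  txn=BusRd  M[L2]=76
step 10: P2: load  L2  ⟶  SSS  (L2)  txn=∅  M[L2]=76
step 11: P2: load  L0  ⟶  SIS  (L0)  txn=BusRd  M[L0]=0
step 12: P1: load  L2  ⟶  SSS  (L2)  txn=∅  M[L2]=76

bus = BusRd,Flush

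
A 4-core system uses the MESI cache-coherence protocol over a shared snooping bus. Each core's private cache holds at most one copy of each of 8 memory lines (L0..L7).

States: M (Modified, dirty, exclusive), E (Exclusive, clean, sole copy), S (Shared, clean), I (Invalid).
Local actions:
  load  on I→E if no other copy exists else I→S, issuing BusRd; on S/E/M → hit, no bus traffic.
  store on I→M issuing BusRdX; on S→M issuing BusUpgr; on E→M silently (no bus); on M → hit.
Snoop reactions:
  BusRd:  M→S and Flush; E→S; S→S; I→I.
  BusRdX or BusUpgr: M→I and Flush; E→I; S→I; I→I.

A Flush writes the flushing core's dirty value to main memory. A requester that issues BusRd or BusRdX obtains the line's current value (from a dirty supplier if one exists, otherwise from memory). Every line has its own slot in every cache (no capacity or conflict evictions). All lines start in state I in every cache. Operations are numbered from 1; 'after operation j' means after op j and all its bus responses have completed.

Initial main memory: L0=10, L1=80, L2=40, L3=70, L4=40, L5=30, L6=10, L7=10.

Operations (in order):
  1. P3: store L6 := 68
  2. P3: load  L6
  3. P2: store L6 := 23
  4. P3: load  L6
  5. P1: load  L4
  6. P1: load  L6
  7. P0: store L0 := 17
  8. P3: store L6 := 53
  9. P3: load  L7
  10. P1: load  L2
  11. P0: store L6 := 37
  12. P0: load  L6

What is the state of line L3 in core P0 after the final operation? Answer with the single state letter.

state = I

step 1: P3: store L6 := 68  ⟶  IIIM  (L6)  txn=BusRdX  M[L6]=10
step 2: P3: load  L6  ⟶  IIIM  (L6)  txn=∅  M[L6]=10
step 3: P2: store L6 := 23  ⟶  IIMI  (L6)  txn=BusRdX+Flush  M[L6]=68
step 4: P3: load  L6  ⟶  IISS  (L6)  txn=BusRd+Flush  M[L6]=23
step 5: P1: load  L4  ⟶  IEII  (L4)  txn=BusRd  M[L4]=40
step 6: P1: load  L6  ⟶  ISSS  (L6)  txn=BusRd  M[L6]=23
step 7: P0: store L0 := 17  ⟶  MIII  (L0)  txn=BusRdX  M[L0]=10
step 8: P3: store L6 := 53  ⟶  IIIM  (L6)  txn=BusUpgr  M[L6]=23
step 9: P3: load  L7  ⟶  IIIE  (L7)  txn=BusRd  M[L7]=10
step 10: P1: load  L2  ⟶  IEII  (L2)  txn=BusRd  M[L2]=40
step 11: P0: store L6 := 37  ⟶  MIII  (L6)  txn=BusRdX+Flush  M[L6]=53
step 12: P0: load  L6  ⟶  MIII  (L6)  txn=∅  M[L6]=53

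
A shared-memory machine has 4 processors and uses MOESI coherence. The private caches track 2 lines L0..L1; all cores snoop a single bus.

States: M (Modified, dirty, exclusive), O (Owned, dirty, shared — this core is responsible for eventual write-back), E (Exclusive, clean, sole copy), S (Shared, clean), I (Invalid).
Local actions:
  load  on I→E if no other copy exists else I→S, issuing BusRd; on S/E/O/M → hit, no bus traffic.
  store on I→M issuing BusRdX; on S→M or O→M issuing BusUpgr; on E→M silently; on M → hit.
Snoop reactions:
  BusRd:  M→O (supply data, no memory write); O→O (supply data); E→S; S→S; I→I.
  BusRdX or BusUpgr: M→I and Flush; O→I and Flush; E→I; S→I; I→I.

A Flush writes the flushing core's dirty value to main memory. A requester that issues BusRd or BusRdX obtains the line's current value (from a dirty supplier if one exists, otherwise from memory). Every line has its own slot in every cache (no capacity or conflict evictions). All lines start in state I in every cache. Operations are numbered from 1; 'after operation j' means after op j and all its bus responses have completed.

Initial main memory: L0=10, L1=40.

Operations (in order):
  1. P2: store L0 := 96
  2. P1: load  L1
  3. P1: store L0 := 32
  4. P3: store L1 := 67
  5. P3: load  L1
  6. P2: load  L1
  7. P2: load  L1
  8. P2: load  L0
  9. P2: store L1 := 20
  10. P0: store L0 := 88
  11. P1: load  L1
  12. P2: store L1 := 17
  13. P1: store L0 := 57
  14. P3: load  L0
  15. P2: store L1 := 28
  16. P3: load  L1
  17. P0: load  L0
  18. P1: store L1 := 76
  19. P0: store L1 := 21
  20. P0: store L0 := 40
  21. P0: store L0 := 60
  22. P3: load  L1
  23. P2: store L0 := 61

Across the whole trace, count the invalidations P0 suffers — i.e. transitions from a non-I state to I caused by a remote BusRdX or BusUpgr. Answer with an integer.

[1] P2: store L0 := 96 | P0:I, P1:I, P2:M(96), P3:I | bus: BusRdX
[2] P1: load  L1 | P0:I, P1:E(40), P2:I, P3:I | bus: BusRd
[3] P1: store L0 := 32 | P0:I, P1:M(32), P2:I, P3:I | bus: BusRdX,Flush
[4] P3: store L1 := 67 | P0:I, P1:I, P2:I, P3:M(67) | bus: BusRdX
[5] P3: load  L1 | P0:I, P1:I, P2:I, P3:M(67) | bus: none
[6] P2: load  L1 | P0:I, P1:I, P2:S(67), P3:O(67) | bus: BusRd
[7] P2: load  L1 | P0:I, P1:I, P2:S(67), P3:O(67) | bus: none
[8] P2: load  L0 | P0:I, P1:O(32), P2:S(32), P3:I | bus: BusRd
[9] P2: store L1 := 20 | P0:I, P1:I, P2:M(20), P3:I | bus: BusUpgr,Flush
[10] P0: store L0 := 88 | P0:M(88), P1:I, P2:I, P3:I | bus: BusRdX,Flush
[11] P1: load  L1 | P0:I, P1:S(20), P2:O(20), P3:I | bus: BusRd
[12] P2: store L1 := 17 | P0:I, P1:I, P2:M(17), P3:I | bus: BusUpgr
[13] P1: store L0 := 57 | P0:I, P1:M(57), P2:I, P3:I | bus: BusRdX,Flush
[14] P3: load  L0 | P0:I, P1:O(57), P2:I, P3:S(57) | bus: BusRd
[15] P2: store L1 := 28 | P0:I, P1:I, P2:M(28), P3:I | bus: none
[16] P3: load  L1 | P0:I, P1:I, P2:O(28), P3:S(28) | bus: BusRd
[17] P0: load  L0 | P0:S(57), P1:O(57), P2:I, P3:S(57) | bus: BusRd
[18] P1: store L1 := 76 | P0:I, P1:M(76), P2:I, P3:I | bus: BusRdX,Flush
[19] P0: store L1 := 21 | P0:M(21), P1:I, P2:I, P3:I | bus: BusRdX,Flush
[20] P0: store L0 := 40 | P0:M(40), P1:I, P2:I, P3:I | bus: BusUpgr,Flush
[21] P0: store L0 := 60 | P0:M(60), P1:I, P2:I, P3:I | bus: none
[22] P3: load  L1 | P0:O(21), P1:I, P2:I, P3:S(21) | bus: BusRd
[23] P2: store L0 := 61 | P0:I, P1:I, P2:M(61), P3:I | bus: BusRdX,Flush

invalidations = 2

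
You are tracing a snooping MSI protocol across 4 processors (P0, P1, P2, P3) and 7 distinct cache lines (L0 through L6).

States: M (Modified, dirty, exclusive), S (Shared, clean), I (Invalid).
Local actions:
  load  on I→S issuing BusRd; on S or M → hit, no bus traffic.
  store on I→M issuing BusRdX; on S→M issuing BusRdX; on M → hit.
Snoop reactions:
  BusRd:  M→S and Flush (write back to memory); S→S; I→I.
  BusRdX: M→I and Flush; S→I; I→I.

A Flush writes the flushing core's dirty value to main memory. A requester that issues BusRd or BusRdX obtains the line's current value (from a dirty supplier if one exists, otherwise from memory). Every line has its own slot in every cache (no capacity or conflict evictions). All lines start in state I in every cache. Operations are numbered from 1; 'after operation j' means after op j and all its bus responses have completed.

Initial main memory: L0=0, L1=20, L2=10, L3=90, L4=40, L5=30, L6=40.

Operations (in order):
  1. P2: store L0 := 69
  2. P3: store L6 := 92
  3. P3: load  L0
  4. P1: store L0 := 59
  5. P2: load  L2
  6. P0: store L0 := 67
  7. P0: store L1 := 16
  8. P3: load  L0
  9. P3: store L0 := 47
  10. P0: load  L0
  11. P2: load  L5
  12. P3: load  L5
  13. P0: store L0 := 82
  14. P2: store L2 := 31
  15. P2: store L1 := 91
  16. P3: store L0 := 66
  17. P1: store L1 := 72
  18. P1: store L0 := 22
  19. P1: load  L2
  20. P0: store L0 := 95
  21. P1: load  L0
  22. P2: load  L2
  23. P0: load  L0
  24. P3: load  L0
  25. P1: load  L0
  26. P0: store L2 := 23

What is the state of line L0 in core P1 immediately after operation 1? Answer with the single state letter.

1. P2: store L0 := 69  bus=[BusRdX]  L0: P0=I P1=I P2=M P3=I  mem[L0]=0
2. P3: store L6 := 92  bus=[BusRdX]  L6: P0=I P1=I P2=I P3=M  mem[L6]=40
3. P3: load  L0  bus=[BusRd,Flush]  L0: P0=I P1=I P2=S P3=S  mem[L0]=69
4. P1: store L0 := 59  bus=[BusRdX]  L0: P0=I P1=M P2=I P3=I  mem[L0]=69
5. P2: load  L2  bus=[BusRd]  L2: P0=I P1=I P2=S P3=I  mem[L2]=10
6. P0: store L0 := 67  bus=[BusRdX,Flush]  L0: P0=M P1=I P2=I P3=I  mem[L0]=59
7. P0: store L1 := 16  bus=[BusRdX]  L1: P0=M P1=I P2=I P3=I  mem[L1]=20
8. P3: load  L0  bus=[BusRd,Flush]  L0: P0=S P1=I P2=I P3=S  mem[L0]=67
9. P3: store L0 := 47  bus=[BusRdX]  L0: P0=I P1=I P2=I P3=M  mem[L0]=67
10. P0: load  L0  bus=[BusRd,Flush]  L0: P0=S P1=I P2=I P3=S  mem[L0]=47
11. P2: load  L5  bus=[BusRd]  L5: P0=I P1=I P2=S P3=I  mem[L5]=30
12. P3: load  L5  bus=[BusRd]  L5: P0=I P1=I P2=S P3=S  mem[L5]=30
13. P0: store L0 := 82  bus=[BusRdX]  L0: P0=M P1=I P2=I P3=I  mem[L0]=47
14. P2: store L2 := 31  bus=[BusRdX]  L2: P0=I P1=I P2=M P3=I  mem[L2]=10
15. P2: store L1 := 91  bus=[BusRdX,Flush]  L1: P0=I P1=I P2=M P3=I  mem[L1]=16
16. P3: store L0 := 66  bus=[BusRdX,Flush]  L0: P0=I P1=I P2=I P3=M  mem[L0]=82
17. P1: store L1 := 72  bus=[BusRdX,Flush]  L1: P0=I P1=M P2=I P3=I  mem[L1]=91
18. P1: store L0 := 22  bus=[BusRdX,Flush]  L0: P0=I P1=M P2=I P3=I  mem[L0]=66
19. P1: load  L2  bus=[BusRd,Flush]  L2: P0=I P1=S P2=S P3=I  mem[L2]=31
20. P0: store L0 := 95  bus=[BusRdX,Flush]  L0: P0=M P1=I P2=I P3=I  mem[L0]=22
21. P1: load  L0  bus=[BusRd,Flush]  L0: P0=S P1=S P2=I P3=I  mem[L0]=95
22. P2: load  L2  bus=[-]  L2: P0=I P1=S P2=S P3=I  mem[L2]=31
23. P0: load  L0  bus=[-]  L0: P0=S P1=S P2=I P3=I  mem[L0]=95
24. P3: load  L0  bus=[BusRd]  L0: P0=S P1=S P2=I P3=S  mem[L0]=95
25. P1: load  L0  bus=[-]  L0: P0=S P1=S P2=I P3=S  mem[L0]=95
26. P0: store L2 := 23  bus=[BusRdX]  L2: P0=M P1=I P2=I P3=I  mem[L2]=31

state = I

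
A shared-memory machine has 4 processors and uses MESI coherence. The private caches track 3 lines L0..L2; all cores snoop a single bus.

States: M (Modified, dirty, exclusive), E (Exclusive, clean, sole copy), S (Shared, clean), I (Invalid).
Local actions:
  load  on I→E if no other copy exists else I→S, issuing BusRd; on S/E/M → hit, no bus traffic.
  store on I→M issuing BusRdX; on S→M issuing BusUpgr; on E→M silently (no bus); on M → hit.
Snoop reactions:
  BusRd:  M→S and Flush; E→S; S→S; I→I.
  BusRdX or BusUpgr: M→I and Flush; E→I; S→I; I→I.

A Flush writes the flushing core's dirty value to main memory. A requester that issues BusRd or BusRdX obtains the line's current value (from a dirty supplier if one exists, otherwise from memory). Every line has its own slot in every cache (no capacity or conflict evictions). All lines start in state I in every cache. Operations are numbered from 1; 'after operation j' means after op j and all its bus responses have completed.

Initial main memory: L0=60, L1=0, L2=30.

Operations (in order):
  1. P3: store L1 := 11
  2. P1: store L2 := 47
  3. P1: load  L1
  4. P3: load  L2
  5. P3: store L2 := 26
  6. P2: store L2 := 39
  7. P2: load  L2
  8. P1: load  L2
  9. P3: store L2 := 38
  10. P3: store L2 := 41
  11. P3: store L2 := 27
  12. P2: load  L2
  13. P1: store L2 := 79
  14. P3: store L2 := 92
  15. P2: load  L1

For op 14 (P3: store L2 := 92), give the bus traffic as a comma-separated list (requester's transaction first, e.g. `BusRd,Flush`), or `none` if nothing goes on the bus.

1. P3: store L1 := 11  bus=[BusRdX]  L1: P0=I P1=I P2=I P3=M  mem[L1]=0
2. P1: store L2 := 47  bus=[BusRdX]  L2: P0=I P1=M P2=I P3=I  mem[L2]=30
3. P1: load  L1  bus=[BusRd,Flush]  L1: P0=I P1=S P2=I P3=S  mem[L1]=11
4. P3: load  L2  bus=[BusRd,Flush]  L2: P0=I P1=S P2=I P3=S  mem[L2]=47
5. P3: store L2 := 26  bus=[BusUpgr]  L2: P0=I P1=I P2=I P3=M  mem[L2]=47
6. P2: store L2 := 39  bus=[BusRdX,Flush]  L2: P0=I P1=I P2=M P3=I  mem[L2]=26
7. P2: load  L2  bus=[-]  L2: P0=I P1=I P2=M P3=I  mem[L2]=26
8. P1: load  L2  bus=[BusRd,Flush]  L2: P0=I P1=S P2=S P3=I  mem[L2]=39
9. P3: store L2 := 38  bus=[BusRdX]  L2: P0=I P1=I P2=I P3=M  mem[L2]=39
10. P3: store L2 := 41  bus=[-]  L2: P0=I P1=I P2=I P3=M  mem[L2]=39
11. P3: store L2 := 27  bus=[-]  L2: P0=I P1=I P2=I P3=M  mem[L2]=39
12. P2: load  L2  bus=[BusRd,Flush]  L2: P0=I P1=I P2=S P3=S  mem[L2]=27
13. P1: store L2 := 79  bus=[BusRdX]  L2: P0=I P1=M P2=I P3=I  mem[L2]=27
14. P3: store L2 := 92  bus=[BusRdX,Flush]  L2: P0=I P1=I P2=I P3=M  mem[L2]=79
15. P2: load  L1  bus=[BusRd]  L1: P0=I P1=S P2=S P3=S  mem[L1]=11

bus = BusRdX,Flush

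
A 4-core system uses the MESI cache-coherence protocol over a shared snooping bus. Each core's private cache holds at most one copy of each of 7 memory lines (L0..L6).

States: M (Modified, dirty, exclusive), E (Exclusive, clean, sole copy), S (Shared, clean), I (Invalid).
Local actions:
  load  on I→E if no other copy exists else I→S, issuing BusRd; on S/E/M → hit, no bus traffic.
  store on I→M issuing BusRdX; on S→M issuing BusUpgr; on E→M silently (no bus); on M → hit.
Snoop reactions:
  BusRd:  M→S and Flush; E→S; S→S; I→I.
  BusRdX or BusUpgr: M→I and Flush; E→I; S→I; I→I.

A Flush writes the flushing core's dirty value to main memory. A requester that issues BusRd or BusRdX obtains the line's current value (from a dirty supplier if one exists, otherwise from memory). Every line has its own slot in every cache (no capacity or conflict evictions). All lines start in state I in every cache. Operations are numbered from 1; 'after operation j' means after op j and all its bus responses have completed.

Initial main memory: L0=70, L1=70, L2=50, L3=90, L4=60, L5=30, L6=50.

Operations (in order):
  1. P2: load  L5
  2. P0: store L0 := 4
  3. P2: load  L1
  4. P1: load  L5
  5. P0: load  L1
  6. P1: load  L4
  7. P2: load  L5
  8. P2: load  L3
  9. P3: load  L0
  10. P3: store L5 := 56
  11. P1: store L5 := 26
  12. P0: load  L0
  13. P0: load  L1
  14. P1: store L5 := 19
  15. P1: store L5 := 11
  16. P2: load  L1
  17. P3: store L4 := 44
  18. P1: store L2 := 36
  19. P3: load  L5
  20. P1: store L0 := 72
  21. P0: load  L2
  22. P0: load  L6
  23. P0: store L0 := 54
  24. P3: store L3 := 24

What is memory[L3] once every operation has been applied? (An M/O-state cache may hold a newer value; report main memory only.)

memory[L3] = 90

  op1 P2: load  L5 → I/I/E/I on L5; bus BusRd; mem=30
  op2 P0: store L0 := 4 → M/I/I/I on L0; bus BusRdX; mem=70
  op3 P2: load  L1 → I/I/E/I on L1; bus BusRd; mem=70
  op4 P1: load  L5 → I/S/S/I on L5; bus BusRd; mem=30
  op5 P0: load  L1 → S/I/S/I on L1; bus BusRd; mem=70
  op6 P1: load  L4 → I/E/I/I on L4; bus BusRd; mem=60
  op7 P2: load  L5 → I/S/S/I on L5; bus (none); mem=30
  op8 P2: load  L3 → I/I/E/I on L3; bus BusRd; mem=90
  op9 P3: load  L0 → S/I/I/S on L0; bus BusRd Flush; mem=4
  op10 P3: store L5 := 56 → I/I/I/M on L5; bus BusRdX; mem=30
  op11 P1: store L5 := 26 → I/M/I/I on L5; bus BusRdX Flush; mem=56
  op12 P0: load  L0 → S/I/I/S on L0; bus (none); mem=4
  op13 P0: load  L1 → S/I/S/I on L1; bus (none); mem=70
  op14 P1: store L5 := 19 → I/M/I/I on L5; bus (none); mem=56
  op15 P1: store L5 := 11 → I/M/I/I on L5; bus (none); mem=56
  op16 P2: load  L1 → S/I/S/I on L1; bus (none); mem=70
  op17 P3: store L4 := 44 → I/I/I/M on L4; bus BusRdX; mem=60
  op18 P1: store L2 := 36 → I/M/I/I on L2; bus BusRdX; mem=50
  op19 P3: load  L5 → I/S/I/S on L5; bus BusRd Flush; mem=11
  op20 P1: store L0 := 72 → I/M/I/I on L0; bus BusRdX; mem=4
  op21 P0: load  L2 → S/S/I/I on L2; bus BusRd Flush; mem=36
  op22 P0: load  L6 → E/I/I/I on L6; bus BusRd; mem=50
  op23 P0: store L0 := 54 → M/I/I/I on L0; bus BusRdX Flush; mem=72
  op24 P3: store L3 := 24 → I/I/I/M on L3; bus BusRdX; mem=90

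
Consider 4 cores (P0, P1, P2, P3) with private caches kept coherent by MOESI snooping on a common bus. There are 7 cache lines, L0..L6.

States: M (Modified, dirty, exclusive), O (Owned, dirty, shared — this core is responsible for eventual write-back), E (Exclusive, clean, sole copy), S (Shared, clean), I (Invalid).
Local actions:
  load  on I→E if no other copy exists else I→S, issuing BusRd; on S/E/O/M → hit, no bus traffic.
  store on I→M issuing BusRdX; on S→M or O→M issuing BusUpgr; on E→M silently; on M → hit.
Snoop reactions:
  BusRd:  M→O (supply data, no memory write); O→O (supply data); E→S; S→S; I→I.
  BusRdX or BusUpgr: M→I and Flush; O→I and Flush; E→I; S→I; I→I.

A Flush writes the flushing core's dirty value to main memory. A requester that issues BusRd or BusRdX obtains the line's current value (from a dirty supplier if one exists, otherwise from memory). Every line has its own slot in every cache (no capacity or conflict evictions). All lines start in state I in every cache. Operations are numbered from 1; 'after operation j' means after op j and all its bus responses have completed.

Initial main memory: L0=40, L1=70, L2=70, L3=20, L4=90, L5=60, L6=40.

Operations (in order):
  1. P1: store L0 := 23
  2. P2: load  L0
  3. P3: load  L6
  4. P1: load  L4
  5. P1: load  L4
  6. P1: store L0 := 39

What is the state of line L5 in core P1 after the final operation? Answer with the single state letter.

state = I

step 1: P1: store L0 := 23  ⟶  IMII  (L0)  txn=BusRdX  M[L0]=40
step 2: P2: load  L0  ⟶  IOSI  (L0)  txn=BusRd  M[L0]=40
step 3: P3: load  L6  ⟶  IIIE  (L6)  txn=BusRd  M[L6]=40
step 4: P1: load  L4  ⟶  IEII  (L4)  txn=BusRd  M[L4]=90
step 5: P1: load  L4  ⟶  IEII  (L4)  txn=∅  M[L4]=90
step 6: P1: store L0 := 39  ⟶  IMII  (L0)  txn=BusUpgr  M[L0]=40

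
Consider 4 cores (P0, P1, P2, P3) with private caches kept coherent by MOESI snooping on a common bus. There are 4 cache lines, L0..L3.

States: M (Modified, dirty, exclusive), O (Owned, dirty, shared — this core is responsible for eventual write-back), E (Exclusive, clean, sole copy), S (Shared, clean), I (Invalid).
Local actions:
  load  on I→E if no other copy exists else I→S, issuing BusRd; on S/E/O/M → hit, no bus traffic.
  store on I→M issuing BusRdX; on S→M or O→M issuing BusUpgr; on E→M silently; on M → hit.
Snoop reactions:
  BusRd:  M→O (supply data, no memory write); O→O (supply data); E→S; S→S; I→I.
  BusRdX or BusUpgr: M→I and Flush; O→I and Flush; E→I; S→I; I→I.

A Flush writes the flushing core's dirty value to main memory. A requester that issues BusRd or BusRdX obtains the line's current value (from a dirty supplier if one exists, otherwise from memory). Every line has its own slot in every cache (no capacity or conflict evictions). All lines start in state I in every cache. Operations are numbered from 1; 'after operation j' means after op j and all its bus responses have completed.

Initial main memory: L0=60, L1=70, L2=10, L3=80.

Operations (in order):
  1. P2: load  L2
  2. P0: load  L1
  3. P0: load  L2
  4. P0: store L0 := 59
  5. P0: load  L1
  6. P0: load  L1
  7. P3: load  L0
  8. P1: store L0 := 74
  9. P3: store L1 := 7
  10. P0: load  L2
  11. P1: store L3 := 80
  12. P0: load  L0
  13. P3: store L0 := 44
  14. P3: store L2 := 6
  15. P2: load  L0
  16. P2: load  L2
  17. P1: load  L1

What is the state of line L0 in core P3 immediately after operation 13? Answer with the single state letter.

state = M

1. P2: load  L2  bus=[BusRd]  L2: P0=I P1=I P2=E P3=I  mem[L2]=10
2. P0: load  L1  bus=[BusRd]  L1: P0=E P1=I P2=I P3=I  mem[L1]=70
3. P0: load  L2  bus=[BusRd]  L2: P0=S P1=I P2=S P3=I  mem[L2]=10
4. P0: store L0 := 59  bus=[BusRdX]  L0: P0=M P1=I P2=I P3=I  mem[L0]=60
5. P0: load  L1  bus=[-]  L1: P0=E P1=I P2=I P3=I  mem[L1]=70
6. P0: load  L1  bus=[-]  L1: P0=E P1=I P2=I P3=I  mem[L1]=70
7. P3: load  L0  bus=[BusRd]  L0: P0=O P1=I P2=I P3=S  mem[L0]=60
8. P1: store L0 := 74  bus=[BusRdX,Flush]  L0: P0=I P1=M P2=I P3=I  mem[L0]=59
9. P3: store L1 := 7  bus=[BusRdX]  L1: P0=I P1=I P2=I P3=M  mem[L1]=70
10. P0: load  L2  bus=[-]  L2: P0=S P1=I P2=S P3=I  mem[L2]=10
11. P1: store L3 := 80  bus=[BusRdX]  L3: P0=I P1=M P2=I P3=I  mem[L3]=80
12. P0: load  L0  bus=[BusRd]  L0: P0=S P1=O P2=I P3=I  mem[L0]=59
13. P3: store L0 := 44  bus=[BusRdX,Flush]  L0: P0=I P1=I P2=I P3=M  mem[L0]=74
14. P3: store L2 := 6  bus=[BusRdX]  L2: P0=I P1=I P2=I P3=M  mem[L2]=10
15. P2: load  L0  bus=[BusRd]  L0: P0=I P1=I P2=S P3=O  mem[L0]=74
16. P2: load  L2  bus=[BusRd]  L2: P0=I P1=I P2=S P3=O  mem[L2]=10
17. P1: load  L1  bus=[BusRd]  L1: P0=I P1=S P2=I P3=O  mem[L1]=70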